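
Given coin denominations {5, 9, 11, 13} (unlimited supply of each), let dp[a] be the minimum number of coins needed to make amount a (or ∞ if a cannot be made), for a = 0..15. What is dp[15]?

 a  0  1  2  3  4  5  6  7  8  9 10 11 12 13 14 15
dp  0  -  -  -  -  1  -  -  -  1  2  1  -  1  2  3
(- denotes ∞ / unreachable)

3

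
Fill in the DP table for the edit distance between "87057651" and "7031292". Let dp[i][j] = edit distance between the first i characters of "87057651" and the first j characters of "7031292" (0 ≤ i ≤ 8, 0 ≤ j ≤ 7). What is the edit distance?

   ''  7  0  3  1  2  9  2
''  0  1  2  3  4  5  6  7
 8  1  1  2  3  4  5  6  7
 7  2  1  2  3  4  5  6  7
 0  3  2  1  2  3  4  5  6
 5  4  3  2  2  3  4  5  6
 7  5  4  3  3  3  4  5  6
 6  6  5  4  4  4  4  5  6
 5  7  6  5  5  5  5  5  6
 1  8  7  6  6  5  6  6  6

6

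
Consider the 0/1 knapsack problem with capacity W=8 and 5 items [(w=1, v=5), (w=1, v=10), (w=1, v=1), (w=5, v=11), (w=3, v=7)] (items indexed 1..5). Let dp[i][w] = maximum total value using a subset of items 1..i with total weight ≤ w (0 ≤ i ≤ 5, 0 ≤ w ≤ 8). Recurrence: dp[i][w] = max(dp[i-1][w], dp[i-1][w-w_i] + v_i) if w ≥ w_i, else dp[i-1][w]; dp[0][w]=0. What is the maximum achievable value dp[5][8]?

i\w   0   1   2   3   4   5   6   7   8
  0   0   0   0   0   0   0   0   0   0
  1   0   5   5   5   5   5   5   5   5
  2   0  10  15  15  15  15  15  15  15
  3   0  10  15  16  16  16  16  16  16
  4   0  10  15  16  16  16  21  26  27
  5   0  10  15  16  17  22  23  26  27

27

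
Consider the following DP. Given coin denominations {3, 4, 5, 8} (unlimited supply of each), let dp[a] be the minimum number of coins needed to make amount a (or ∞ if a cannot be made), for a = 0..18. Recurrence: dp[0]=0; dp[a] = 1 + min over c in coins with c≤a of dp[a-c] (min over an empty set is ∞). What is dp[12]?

2

 a  0  1  2  3  4  5  6  7  8  9 10 11 12 13 14 15 16 17 18
dp  0  -  -  1  1  1  2  2  1  2  2  2  2  2  3  3  2  3  3
(- denotes ∞ / unreachable)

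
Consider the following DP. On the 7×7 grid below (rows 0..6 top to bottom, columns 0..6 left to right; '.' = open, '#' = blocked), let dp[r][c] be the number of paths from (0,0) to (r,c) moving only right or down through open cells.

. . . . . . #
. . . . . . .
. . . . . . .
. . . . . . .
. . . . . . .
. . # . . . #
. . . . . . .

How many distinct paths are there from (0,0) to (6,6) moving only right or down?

378

r\c   0   1   2   3   4   5   6
  0   1   1   1   1   1   1   0
  1   1   2   3   4   5   6   6
  2   1   3   6  10  15  21  27
  3   1   4  10  20  35  56  83
  4   1   5  15  35  70 126 209
  5   1   6   0  35 105 231   0
  6   1   7   7  42 147 378 378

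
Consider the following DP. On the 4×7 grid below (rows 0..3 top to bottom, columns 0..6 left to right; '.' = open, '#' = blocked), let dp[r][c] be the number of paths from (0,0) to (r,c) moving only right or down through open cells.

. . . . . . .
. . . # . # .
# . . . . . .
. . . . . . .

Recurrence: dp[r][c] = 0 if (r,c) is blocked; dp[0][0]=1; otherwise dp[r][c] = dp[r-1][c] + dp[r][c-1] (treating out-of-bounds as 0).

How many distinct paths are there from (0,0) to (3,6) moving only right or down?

r\c   0   1   2   3   4   5   6
  0   1   1   1   1   1   1   1
  1   1   2   3   0   1   0   1
  2   0   2   5   5   6   6   7
  3   0   2   7  12  18  24  31

31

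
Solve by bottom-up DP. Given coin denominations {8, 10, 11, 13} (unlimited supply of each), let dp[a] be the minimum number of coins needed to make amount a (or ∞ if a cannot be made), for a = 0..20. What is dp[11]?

 a  0  1  2  3  4  5  6  7  8  9 10 11 12 13 14 15 16 17 18 19 20
dp  0  -  -  -  -  -  -  -  1  -  1  1  -  1  -  -  2  -  2  2  2
(- denotes ∞ / unreachable)

1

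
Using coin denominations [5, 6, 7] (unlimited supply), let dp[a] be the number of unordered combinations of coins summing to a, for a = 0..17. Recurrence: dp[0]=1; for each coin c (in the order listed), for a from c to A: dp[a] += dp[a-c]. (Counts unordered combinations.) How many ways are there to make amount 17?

after  coin     0     1     2     3     4     5     6     7     8     9    10    11    12    13    14    15    16    17
          5     1     0     0     0     0     1     0     0     0     0     1     0     0     0     0     1     0     0
          6     1     0     0     0     0     1     1     0     0     0     1     1     1     0     0     1     1     1
          7     1     0     0     0     0     1     1     1     0     0     1     1     2     1     1     1     1     2

2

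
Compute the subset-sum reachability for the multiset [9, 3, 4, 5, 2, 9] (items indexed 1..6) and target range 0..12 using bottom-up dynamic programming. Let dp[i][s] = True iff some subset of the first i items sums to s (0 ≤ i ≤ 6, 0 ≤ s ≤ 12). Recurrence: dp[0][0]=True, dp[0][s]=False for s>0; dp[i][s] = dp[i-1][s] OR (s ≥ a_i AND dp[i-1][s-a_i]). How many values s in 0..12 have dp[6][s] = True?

i\s   0   1   2   3   4   5   6   7   8   9  10  11  12
  0   T   F   F   F   F   F   F   F   F   F   F   F   F
  1   T   F   F   F   F   F   F   F   F   T   F   F   F
  2   T   F   F   T   F   F   F   F   F   T   F   F   T
  3   T   F   F   T   T   F   F   T   F   T   F   F   T
  4   T   F   F   T   T   T   F   T   T   T   F   F   T
  5   T   F   T   T   T   T   T   T   T   T   T   T   T
  6   T   F   T   T   T   T   T   T   T   T   T   T   T

12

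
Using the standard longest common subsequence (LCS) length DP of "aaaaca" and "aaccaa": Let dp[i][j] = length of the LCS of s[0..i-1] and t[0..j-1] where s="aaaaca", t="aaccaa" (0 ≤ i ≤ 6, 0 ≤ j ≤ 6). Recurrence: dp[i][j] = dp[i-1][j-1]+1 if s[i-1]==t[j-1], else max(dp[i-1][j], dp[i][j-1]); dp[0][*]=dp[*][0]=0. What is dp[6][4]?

   ''  a  a  c  c  a  a
''  0  0  0  0  0  0  0
 a  0  1  1  1  1  1  1
 a  0  1  2  2  2  2  2
 a  0  1  2  2  2  3  3
 a  0  1  2  2  2  3  4
 c  0  1  2  3  3  3  4
 a  0  1  2  3  3  4  4

3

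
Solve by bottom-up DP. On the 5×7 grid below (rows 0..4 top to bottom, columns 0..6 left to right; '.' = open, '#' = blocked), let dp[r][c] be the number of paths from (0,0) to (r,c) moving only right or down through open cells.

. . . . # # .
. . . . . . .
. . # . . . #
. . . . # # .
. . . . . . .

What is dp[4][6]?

r\c   0   1   2   3   4   5   6
  0   1   1   1   1   0   0   0
  1   1   2   3   4   4   4   4
  2   1   3   0   4   8  12   0
  3   1   4   4   8   0   0   0
  4   1   5   9  17  17  17  17

17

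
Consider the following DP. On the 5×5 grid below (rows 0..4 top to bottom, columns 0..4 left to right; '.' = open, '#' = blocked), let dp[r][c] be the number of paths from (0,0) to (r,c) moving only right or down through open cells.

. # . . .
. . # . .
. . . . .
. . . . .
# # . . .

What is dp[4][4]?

r\c   0   1   2   3   4
  0   1   0   0   0   0
  1   1   1   0   0   0
  2   1   2   2   2   2
  3   1   3   5   7   9
  4   0   0   5  12  21

21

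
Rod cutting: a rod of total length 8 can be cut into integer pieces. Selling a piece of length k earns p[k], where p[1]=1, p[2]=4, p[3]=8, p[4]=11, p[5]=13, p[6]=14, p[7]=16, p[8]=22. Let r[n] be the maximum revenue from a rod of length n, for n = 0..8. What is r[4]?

11

   n    0    1    2    3    4    5    6    7    8
r[n]    0    1    4    8   11   13   16   19   22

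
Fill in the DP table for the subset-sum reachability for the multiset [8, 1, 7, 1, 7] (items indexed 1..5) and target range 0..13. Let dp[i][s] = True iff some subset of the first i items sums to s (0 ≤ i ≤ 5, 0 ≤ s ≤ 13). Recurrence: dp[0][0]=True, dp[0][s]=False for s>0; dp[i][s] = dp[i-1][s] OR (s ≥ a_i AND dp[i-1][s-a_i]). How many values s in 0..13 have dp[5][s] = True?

7

i\s   0   1   2   3   4   5   6   7   8   9  10  11  12  13
  0   T   F   F   F   F   F   F   F   F   F   F   F   F   F
  1   T   F   F   F   F   F   F   F   T   F   F   F   F   F
  2   T   T   F   F   F   F   F   F   T   T   F   F   F   F
  3   T   T   F   F   F   F   F   T   T   T   F   F   F   F
  4   T   T   T   F   F   F   F   T   T   T   T   F   F   F
  5   T   T   T   F   F   F   F   T   T   T   T   F   F   F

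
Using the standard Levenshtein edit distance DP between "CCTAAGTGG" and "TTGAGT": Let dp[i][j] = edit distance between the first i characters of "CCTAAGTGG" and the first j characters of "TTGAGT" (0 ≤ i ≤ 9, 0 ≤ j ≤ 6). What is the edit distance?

5

   ''  T  T  G  A  G  T
''  0  1  2  3  4  5  6
 C  1  1  2  3  4  5  6
 C  2  2  2  3  4  5  6
 T  3  2  2  3  4  5  5
 A  4  3  3  3  3  4  5
 A  5  4  4  4  3  4  5
 G  6  5  5  4  4  3  4
 T  7  6  5  5  5  4  3
 G  8  7  6  5  6  5  4
 G  9  8  7  6  6  6  5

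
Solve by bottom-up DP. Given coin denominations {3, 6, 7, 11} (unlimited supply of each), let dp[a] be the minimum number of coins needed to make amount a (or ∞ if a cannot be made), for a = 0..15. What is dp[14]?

 a  0  1  2  3  4  5  6  7  8  9 10 11 12 13 14 15
dp  0  -  -  1  -  -  1  1  -  2  2  1  2  2  2  3
(- denotes ∞ / unreachable)

2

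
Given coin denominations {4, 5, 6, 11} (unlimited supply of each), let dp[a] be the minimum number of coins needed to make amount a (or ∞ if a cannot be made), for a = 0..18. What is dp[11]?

 a  0  1  2  3  4  5  6  7  8  9 10 11 12 13 14 15 16 17 18
dp  0  -  -  -  1  1  1  -  2  2  2  1  2  3  3  2  2  2  3
(- denotes ∞ / unreachable)

1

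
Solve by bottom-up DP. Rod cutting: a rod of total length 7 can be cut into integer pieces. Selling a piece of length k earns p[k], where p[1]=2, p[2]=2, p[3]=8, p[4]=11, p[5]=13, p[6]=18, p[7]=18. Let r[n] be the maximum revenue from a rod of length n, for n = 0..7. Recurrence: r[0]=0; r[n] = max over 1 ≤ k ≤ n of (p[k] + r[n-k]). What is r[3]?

   n    0    1    2    3    4    5    6    7
r[n]    0    2    4    8   11   13   18   20

8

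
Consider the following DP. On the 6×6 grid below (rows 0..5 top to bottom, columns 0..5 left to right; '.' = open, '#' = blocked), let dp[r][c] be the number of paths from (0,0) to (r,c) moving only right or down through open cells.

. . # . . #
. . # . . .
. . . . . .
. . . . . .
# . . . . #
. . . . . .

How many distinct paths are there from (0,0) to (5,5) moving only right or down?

70

r\c   0   1   2   3   4   5
  0   1   1   0   0   0   0
  1   1   2   0   0   0   0
  2   1   3   3   3   3   3
  3   1   4   7  10  13  16
  4   0   4  11  21  34   0
  5   0   4  15  36  70  70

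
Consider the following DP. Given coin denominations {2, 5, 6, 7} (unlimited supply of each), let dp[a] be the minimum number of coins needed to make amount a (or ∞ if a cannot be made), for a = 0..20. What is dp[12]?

 a  0  1  2  3  4  5  6  7  8  9 10 11 12 13 14 15 16 17 18 19 20
dp  0  -  1  -  2  1  1  1  2  2  2  2  2  2  2  3  3  3  3  3  3
(- denotes ∞ / unreachable)

2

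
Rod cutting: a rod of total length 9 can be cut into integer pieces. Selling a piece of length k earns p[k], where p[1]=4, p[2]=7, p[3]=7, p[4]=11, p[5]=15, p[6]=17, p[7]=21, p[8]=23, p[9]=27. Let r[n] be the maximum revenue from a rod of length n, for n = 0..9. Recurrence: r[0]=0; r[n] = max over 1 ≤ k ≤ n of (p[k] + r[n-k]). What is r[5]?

   n    0    1    2    3    4    5    6    7    8    9
r[n]    0    4    8   12   16   20   24   28   32   36

20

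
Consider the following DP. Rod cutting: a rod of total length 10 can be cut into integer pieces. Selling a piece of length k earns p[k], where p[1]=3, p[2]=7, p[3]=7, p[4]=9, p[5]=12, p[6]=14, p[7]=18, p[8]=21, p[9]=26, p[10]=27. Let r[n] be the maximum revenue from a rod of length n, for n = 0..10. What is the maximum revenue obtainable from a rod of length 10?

   n    0    1    2    3    4    5    6    7    8    9   10
r[n]    0    3    7   10   14   17   21   24   28   31   35

35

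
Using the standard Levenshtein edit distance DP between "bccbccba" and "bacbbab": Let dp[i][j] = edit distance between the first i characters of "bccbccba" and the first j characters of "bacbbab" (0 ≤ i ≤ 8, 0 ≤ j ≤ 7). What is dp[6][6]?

3

   ''  b  a  c  b  b  a  b
''  0  1  2  3  4  5  6  7
 b  1  0  1  2  3  4  5  6
 c  2  1  1  1  2  3  4  5
 c  3  2  2  1  2  3  4  5
 b  4  3  3  2  1  2  3  4
 c  5  4  4  3  2  2  3  4
 c  6  5  5  4  3  3  3  4
 b  7  6  6  5  4  3  4  3
 a  8  7  6  6  5  4  3  4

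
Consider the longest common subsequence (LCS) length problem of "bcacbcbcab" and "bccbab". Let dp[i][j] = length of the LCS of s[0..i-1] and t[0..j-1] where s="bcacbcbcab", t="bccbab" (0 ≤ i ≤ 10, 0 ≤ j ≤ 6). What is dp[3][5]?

3

   ''  b  c  c  b  a  b
''  0  0  0  0  0  0  0
 b  0  1  1  1  1  1  1
 c  0  1  2  2  2  2  2
 a  0  1  2  2  2  3  3
 c  0  1  2  3  3  3  3
 b  0  1  2  3  4  4  4
 c  0  1  2  3  4  4  4
 b  0  1  2  3  4  4  5
 c  0  1  2  3  4  4  5
 a  0  1  2  3  4  5  5
 b  0  1  2  3  4  5  6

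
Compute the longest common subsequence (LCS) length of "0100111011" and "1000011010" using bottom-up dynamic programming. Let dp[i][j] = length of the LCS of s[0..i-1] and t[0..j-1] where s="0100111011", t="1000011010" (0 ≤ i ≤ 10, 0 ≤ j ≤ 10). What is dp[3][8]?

3

   ''  1  0  0  0  0  1  1  0  1  0
''  0  0  0  0  0  0  0  0  0  0  0
 0  0  0  1  1  1  1  1  1  1  1  1
 1  0  1  1  1  1  1  2  2  2  2  2
 0  0  1  2  2  2  2  2  2  3  3  3
 0  0  1  2  3  3  3  3  3  3  3  4
 1  0  1  2  3  3  3  4  4  4  4  4
 1  0  1  2  3  3  3  4  5  5  5  5
 1  0  1  2  3  3  3  4  5  5  6  6
 0  0  1  2  3  4  4  4  5  6  6  7
 1  0  1  2  3  4  4  5  5  6  7  7
 1  0  1  2  3  4  4  5  6  6  7  7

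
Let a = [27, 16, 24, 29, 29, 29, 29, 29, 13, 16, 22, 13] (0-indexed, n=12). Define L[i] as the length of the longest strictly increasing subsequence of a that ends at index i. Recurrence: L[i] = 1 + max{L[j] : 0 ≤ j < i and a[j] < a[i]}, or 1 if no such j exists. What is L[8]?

   i    0    1    2    3    4    5    6    7    8    9   10   11
a[i]   27   16   24   29   29   29   29   29   13   16   22   13
L[i]    1    1    2    3    3    3    3    3    1    2    3    1

1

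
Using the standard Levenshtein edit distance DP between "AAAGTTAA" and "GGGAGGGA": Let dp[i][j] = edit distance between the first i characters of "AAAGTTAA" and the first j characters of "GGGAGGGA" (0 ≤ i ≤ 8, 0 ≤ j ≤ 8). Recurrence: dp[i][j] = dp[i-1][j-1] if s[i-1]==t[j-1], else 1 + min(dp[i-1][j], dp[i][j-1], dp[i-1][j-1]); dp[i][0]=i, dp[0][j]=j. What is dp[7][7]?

6

   ''  G  G  G  A  G  G  G  A
''  0  1  2  3  4  5  6  7  8
 A  1  1  2  3  3  4  5  6  7
 A  2  2  2  3  3  4  5  6  6
 A  3  3  3  3  3  4  5  6  6
 G  4  3  3  3  4  3  4  5  6
 T  5  4  4  4  4  4  4  5  6
 T  6  5  5  5  5  5  5  5  6
 A  7  6  6  6  5  6  6  6  5
 A  8  7  7  7  6  6  7  7  6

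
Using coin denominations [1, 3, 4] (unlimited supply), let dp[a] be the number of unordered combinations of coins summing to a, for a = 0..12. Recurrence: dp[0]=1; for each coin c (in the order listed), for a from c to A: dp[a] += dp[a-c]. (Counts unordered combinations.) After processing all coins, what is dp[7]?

after  coin     0     1     2     3     4     5     6     7     8     9    10    11    12
          1     1     1     1     1     1     1     1     1     1     1     1     1     1
          3     1     1     1     2     2     2     3     3     3     4     4     4     5
          4     1     1     1     2     3     3     4     5     6     7     8     9    11

5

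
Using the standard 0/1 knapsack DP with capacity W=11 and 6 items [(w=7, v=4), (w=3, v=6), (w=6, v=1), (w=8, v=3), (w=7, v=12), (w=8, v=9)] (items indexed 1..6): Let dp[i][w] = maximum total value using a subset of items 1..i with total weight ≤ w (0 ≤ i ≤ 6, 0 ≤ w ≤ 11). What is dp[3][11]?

i\w   0   1   2   3   4   5   6   7   8   9  10  11
  0   0   0   0   0   0   0   0   0   0   0   0   0
  1   0   0   0   0   0   0   0   4   4   4   4   4
  2   0   0   0   6   6   6   6   6   6   6  10  10
  3   0   0   0   6   6   6   6   6   6   7  10  10
  4   0   0   0   6   6   6   6   6   6   7  10  10
  5   0   0   0   6   6   6   6  12  12  12  18  18
  6   0   0   0   6   6   6   6  12  12  12  18  18

10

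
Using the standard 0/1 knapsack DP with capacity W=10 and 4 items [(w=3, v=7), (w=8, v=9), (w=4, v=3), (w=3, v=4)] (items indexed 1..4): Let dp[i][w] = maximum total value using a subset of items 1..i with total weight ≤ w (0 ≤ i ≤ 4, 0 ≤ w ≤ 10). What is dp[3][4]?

7

i\w   0   1   2   3   4   5   6   7   8   9  10
  0   0   0   0   0   0   0   0   0   0   0   0
  1   0   0   0   7   7   7   7   7   7   7   7
  2   0   0   0   7   7   7   7   7   9   9   9
  3   0   0   0   7   7   7   7  10  10  10  10
  4   0   0   0   7   7   7  11  11  11  11  14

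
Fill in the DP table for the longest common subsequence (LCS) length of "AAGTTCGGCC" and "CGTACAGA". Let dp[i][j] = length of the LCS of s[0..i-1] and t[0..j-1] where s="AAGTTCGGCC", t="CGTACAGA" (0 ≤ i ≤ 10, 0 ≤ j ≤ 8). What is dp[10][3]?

   ''  C  G  T  A  C  A  G  A
''  0  0  0  0  0  0  0  0  0
 A  0  0  0  0  1  1  1  1  1
 A  0  0  0  0  1  1  2  2  2
 G  0  0  1  1  1  1  2  3  3
 T  0  0  1  2  2  2  2  3  3
 T  0  0  1  2  2  2  2  3  3
 C  0  1  1  2  2  3  3  3  3
 G  0  1  2  2  2  3  3  4  4
 G  0  1  2  2  2  3  3  4  4
 C  0  1  2  2  2  3  3  4  4
 C  0  1  2  2  2  3  3  4  4

2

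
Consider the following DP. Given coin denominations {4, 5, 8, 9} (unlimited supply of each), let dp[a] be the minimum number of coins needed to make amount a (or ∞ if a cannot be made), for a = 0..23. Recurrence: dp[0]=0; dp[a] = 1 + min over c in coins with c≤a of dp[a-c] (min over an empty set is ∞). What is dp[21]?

3

 a  0  1  2  3  4  5  6  7  8  9 10 11 12 13 14 15 16 17 18 19 20 21 22 23
dp  0  -  -  -  1  1  -  -  1  1  2  -  2  2  2  3  2  2  2  3  3  3  3  3
(- denotes ∞ / unreachable)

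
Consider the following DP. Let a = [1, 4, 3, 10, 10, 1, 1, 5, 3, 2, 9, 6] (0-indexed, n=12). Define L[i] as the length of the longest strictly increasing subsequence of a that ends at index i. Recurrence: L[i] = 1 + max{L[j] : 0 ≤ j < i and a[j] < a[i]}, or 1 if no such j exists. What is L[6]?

1

   i    0    1    2    3    4    5    6    7    8    9   10   11
a[i]    1    4    3   10   10    1    1    5    3    2    9    6
L[i]    1    2    2    3    3    1    1    3    2    2    4    4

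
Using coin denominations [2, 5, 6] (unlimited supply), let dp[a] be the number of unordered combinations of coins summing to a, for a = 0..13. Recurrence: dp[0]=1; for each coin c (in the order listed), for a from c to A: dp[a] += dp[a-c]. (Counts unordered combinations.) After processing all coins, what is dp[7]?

after  coin     0     1     2     3     4     5     6     7     8     9    10    11    12    13
          2     1     0     1     0     1     0     1     0     1     0     1     0     1     0
          5     1     0     1     0     1     1     1     1     1     1     2     1     2     1
          6     1     0     1     0     1     1     2     1     2     1     3     2     4     2

1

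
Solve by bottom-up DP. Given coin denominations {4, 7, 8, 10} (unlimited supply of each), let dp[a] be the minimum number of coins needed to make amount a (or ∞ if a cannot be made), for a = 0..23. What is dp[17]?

2

 a  0  1  2  3  4  5  6  7  8  9 10 11 12 13 14 15 16 17 18 19 20 21 22 23
dp  0  -  -  -  1  -  -  1  1  -  1  2  2  -  2  2  2  2  2  3  2  3  3  3
(- denotes ∞ / unreachable)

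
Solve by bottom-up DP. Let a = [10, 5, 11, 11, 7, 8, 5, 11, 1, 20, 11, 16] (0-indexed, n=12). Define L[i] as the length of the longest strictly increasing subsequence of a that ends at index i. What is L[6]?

   i    0    1    2    3    4    5    6    7    8    9   10   11
a[i]   10    5   11   11    7    8    5   11    1   20   11   16
L[i]    1    1    2    2    2    3    1    4    1    5    4    5

1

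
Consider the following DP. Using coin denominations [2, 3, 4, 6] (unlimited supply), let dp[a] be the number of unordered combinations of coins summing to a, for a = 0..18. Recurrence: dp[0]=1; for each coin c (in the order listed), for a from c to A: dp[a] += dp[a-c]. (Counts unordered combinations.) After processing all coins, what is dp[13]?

after  coin     0     1     2     3     4     5     6     7     8     9    10    11    12    13    14    15    16    17    18
          2     1     0     1     0     1     0     1     0     1     0     1     0     1     0     1     0     1     0     1
          3     1     0     1     1     1     1     2     1     2     2     2     2     3     2     3     3     3     3     4
          4     1     0     1     1     2     1     3     2     4     3     5     4     7     5     8     7    10     8    12
          6     1     0     1     1     2     1     4     2     5     4     7     5    11     7    13    11    17    13    23

7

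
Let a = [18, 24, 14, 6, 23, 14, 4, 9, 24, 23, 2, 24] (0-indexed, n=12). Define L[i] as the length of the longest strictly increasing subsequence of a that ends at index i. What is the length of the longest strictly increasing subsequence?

4

   i    0    1    2    3    4    5    6    7    8    9   10   11
a[i]   18   24   14    6   23   14    4    9   24   23    2   24
L[i]    1    2    1    1    2    2    1    2    3    3    1    4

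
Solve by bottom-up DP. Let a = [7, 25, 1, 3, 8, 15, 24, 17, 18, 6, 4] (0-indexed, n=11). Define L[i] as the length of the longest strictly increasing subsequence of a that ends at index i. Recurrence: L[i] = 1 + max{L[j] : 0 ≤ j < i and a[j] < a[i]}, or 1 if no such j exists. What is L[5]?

   i    0    1    2    3    4    5    6    7    8    9   10
a[i]    7   25    1    3    8   15   24   17   18    6    4
L[i]    1    2    1    2    3    4    5    5    6    3    3

4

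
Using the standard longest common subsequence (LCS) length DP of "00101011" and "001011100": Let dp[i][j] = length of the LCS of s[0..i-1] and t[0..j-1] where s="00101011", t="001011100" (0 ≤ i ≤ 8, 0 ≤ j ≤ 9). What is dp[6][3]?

3

   ''  0  0  1  0  1  1  1  0  0
''  0  0  0  0  0  0  0  0  0  0
 0  0  1  1  1  1  1  1  1  1  1
 0  0  1  2  2  2  2  2  2  2  2
 1  0  1  2  3  3  3  3  3  3  3
 0  0  1  2  3  4  4  4  4  4  4
 1  0  1  2  3  4  5  5  5  5  5
 0  0  1  2  3  4  5  5  5  6  6
 1  0  1  2  3  4  5  6  6  6  6
 1  0  1  2  3  4  5  6  7  7  7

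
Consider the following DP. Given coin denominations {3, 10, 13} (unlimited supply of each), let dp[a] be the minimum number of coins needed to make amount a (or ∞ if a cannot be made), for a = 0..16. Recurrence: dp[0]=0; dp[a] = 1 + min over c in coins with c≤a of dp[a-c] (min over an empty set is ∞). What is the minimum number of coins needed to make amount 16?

2

 a  0  1  2  3  4  5  6  7  8  9 10 11 12 13 14 15 16
dp  0  -  -  1  -  -  2  -  -  3  1  -  4  1  -  5  2
(- denotes ∞ / unreachable)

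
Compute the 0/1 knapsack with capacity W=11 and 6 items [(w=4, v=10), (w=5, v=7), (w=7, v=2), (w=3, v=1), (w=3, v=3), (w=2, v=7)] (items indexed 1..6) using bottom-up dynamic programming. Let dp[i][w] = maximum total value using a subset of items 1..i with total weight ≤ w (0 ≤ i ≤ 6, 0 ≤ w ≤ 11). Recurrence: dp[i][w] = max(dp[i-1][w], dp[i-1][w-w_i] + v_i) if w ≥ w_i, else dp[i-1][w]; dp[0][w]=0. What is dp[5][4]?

10

i\w   0   1   2   3   4   5   6   7   8   9  10  11
  0   0   0   0   0   0   0   0   0   0   0   0   0
  1   0   0   0   0  10  10  10  10  10  10  10  10
  2   0   0   0   0  10  10  10  10  10  17  17  17
  3   0   0   0   0  10  10  10  10  10  17  17  17
  4   0   0   0   1  10  10  10  11  11  17  17  17
  5   0   0   0   3  10  10  10  13  13  17  17  17
  6   0   0   7   7  10  10  17  17  17  20  20  24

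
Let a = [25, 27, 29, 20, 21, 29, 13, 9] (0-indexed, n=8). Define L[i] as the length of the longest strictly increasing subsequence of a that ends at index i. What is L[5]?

3

   i    0    1    2    3    4    5    6    7
a[i]   25   27   29   20   21   29   13    9
L[i]    1    2    3    1    2    3    1    1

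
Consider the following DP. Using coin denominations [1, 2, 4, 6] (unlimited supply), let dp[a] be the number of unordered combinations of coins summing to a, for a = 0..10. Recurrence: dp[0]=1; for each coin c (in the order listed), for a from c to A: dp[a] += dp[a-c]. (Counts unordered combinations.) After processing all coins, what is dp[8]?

after  coin     0     1     2     3     4     5     6     7     8     9    10
          1     1     1     1     1     1     1     1     1     1     1     1
          2     1     1     2     2     3     3     4     4     5     5     6
          4     1     1     2     2     4     4     6     6     9     9    12
          6     1     1     2     2     4     4     7     7    11    11    16

11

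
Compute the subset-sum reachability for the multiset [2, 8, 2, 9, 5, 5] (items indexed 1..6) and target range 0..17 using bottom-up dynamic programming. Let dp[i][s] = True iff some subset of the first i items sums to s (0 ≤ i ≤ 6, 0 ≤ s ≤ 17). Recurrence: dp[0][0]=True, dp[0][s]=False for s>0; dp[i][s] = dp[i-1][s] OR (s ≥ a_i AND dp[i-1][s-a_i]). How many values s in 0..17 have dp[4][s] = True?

10

i\s   0   1   2   3   4   5   6   7   8   9  10  11  12  13  14  15  16  17
  0   T   F   F   F   F   F   F   F   F   F   F   F   F   F   F   F   F   F
  1   T   F   T   F   F   F   F   F   F   F   F   F   F   F   F   F   F   F
  2   T   F   T   F   F   F   F   F   T   F   T   F   F   F   F   F   F   F
  3   T   F   T   F   T   F   F   F   T   F   T   F   T   F   F   F   F   F
  4   T   F   T   F   T   F   F   F   T   T   T   T   T   T   F   F   F   T
  5   T   F   T   F   T   T   F   T   T   T   T   T   T   T   T   T   T   T
  6   T   F   T   F   T   T   F   T   T   T   T   T   T   T   T   T   T   T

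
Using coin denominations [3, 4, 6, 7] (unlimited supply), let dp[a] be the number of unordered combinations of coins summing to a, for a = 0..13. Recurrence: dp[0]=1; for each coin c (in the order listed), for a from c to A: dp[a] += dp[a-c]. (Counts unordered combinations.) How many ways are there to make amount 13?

4

after  coin     0     1     2     3     4     5     6     7     8     9    10    11    12    13
          3     1     0     0     1     0     0     1     0     0     1     0     0     1     0
          4     1     0     0     1     1     0     1     1     1     1     1     1     2     1
          6     1     0     0     1     1     0     2     1     1     2     2     1     4     2
          7     1     0     0     1     1     0     2     2     1     2     3     2     4     4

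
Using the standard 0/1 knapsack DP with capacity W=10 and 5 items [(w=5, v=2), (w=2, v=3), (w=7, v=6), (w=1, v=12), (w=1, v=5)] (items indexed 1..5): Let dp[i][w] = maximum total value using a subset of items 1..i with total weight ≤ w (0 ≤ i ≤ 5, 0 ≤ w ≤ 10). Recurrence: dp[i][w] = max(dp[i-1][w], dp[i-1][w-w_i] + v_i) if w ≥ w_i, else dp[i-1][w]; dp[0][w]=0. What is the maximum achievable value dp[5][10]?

23

i\w   0   1   2   3   4   5   6   7   8   9  10
  0   0   0   0   0   0   0   0   0   0   0   0
  1   0   0   0   0   0   2   2   2   2   2   2
  2   0   0   3   3   3   3   3   5   5   5   5
  3   0   0   3   3   3   3   3   6   6   9   9
  4   0  12  12  15  15  15  15  15  18  18  21
  5   0  12  17  17  20  20  20  20  20  23  23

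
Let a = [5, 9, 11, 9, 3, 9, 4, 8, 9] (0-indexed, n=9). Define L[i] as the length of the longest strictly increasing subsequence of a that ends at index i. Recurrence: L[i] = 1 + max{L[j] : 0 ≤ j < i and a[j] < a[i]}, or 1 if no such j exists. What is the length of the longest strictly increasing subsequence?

   i    0    1    2    3    4    5    6    7    8
a[i]    5    9   11    9    3    9    4    8    9
L[i]    1    2    3    2    1    2    2    3    4

4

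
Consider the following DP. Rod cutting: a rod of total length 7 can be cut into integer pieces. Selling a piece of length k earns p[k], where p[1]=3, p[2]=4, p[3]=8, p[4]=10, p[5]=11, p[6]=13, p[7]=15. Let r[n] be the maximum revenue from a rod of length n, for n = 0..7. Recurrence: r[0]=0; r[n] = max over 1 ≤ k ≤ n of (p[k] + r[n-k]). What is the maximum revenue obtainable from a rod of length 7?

21

   n    0    1    2    3    4    5    6    7
r[n]    0    3    6    9   12   15   18   21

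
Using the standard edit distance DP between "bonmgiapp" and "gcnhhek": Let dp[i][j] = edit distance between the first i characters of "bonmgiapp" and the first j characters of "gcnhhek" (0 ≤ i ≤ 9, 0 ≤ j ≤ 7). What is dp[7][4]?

6

   ''  g  c  n  h  h  e  k
''  0  1  2  3  4  5  6  7
 b  1  1  2  3  4  5  6  7
 o  2  2  2  3  4  5  6  7
 n  3  3  3  2  3  4  5  6
 m  4  4  4  3  3  4  5  6
 g  5  4  5  4  4  4  5  6
 i  6  5  5  5  5  5  5  6
 a  7  6  6  6  6  6  6  6
 p  8  7  7  7  7  7  7  7
 p  9  8  8  8  8  8  8  8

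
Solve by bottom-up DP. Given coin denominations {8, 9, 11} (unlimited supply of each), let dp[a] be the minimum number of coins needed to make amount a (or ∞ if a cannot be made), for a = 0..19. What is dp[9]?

 a  0  1  2  3  4  5  6  7  8  9 10 11 12 13 14 15 16 17 18 19
dp  0  -  -  -  -  -  -  -  1  1  -  1  -  -  -  -  2  2  2  2
(- denotes ∞ / unreachable)

1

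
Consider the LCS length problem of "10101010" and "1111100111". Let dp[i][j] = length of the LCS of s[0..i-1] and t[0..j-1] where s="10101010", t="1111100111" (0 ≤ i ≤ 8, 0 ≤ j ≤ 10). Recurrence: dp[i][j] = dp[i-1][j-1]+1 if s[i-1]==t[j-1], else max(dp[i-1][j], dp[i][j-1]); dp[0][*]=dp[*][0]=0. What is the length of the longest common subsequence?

5

   ''  1  1  1  1  1  0  0  1  1  1
''  0  0  0  0  0  0  0  0  0  0  0
 1  0  1  1  1  1  1  1  1  1  1  1
 0  0  1  1  1  1  1  2  2  2  2  2
 1  0  1  2  2  2  2  2  2  3  3  3
 0  0  1  2  2  2  2  3  3  3  3  3
 1  0  1  2  3  3  3  3  3  4  4  4
 0  0  1  2  3  3  3  4  4  4  4  4
 1  0  1  2  3  4  4  4  4  5  5  5
 0  0  1  2  3  4  4  5  5  5  5  5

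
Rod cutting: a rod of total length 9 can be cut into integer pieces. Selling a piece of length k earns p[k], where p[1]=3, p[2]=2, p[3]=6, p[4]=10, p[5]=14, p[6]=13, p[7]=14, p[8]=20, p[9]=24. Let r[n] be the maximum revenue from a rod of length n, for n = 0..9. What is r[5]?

15

   n    0    1    2    3    4    5    6    7    8    9
r[n]    0    3    6    9   12   15   18   21   24   27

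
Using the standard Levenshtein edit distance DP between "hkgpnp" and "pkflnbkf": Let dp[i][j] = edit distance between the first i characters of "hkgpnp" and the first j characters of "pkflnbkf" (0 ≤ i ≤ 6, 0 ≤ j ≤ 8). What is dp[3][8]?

7

   ''  p  k  f  l  n  b  k  f
''  0  1  2  3  4  5  6  7  8
 h  1  1  2  3  4  5  6  7  8
 k  2  2  1  2  3  4  5  6  7
 g  3  3  2  2  3  4  5  6  7
 p  4  3  3  3  3  4  5  6  7
 n  5  4  4  4  4  3  4  5  6
 p  6  5  5  5  5  4  4  5  6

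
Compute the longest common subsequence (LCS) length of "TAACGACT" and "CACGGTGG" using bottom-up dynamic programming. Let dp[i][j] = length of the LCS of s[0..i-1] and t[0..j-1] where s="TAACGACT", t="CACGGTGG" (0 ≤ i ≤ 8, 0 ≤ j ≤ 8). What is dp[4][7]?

   ''  C  A  C  G  G  T  G  G
''  0  0  0  0  0  0  0  0  0
 T  0  0  0  0  0  0  1  1  1
 A  0  0  1  1  1  1  1  1  1
 A  0  0  1  1  1  1  1  1  1
 C  0  1  1  2  2  2  2  2  2
 G  0  1  1  2  3  3  3  3  3
 A  0  1  2  2  3  3  3  3  3
 C  0  1  2  3  3  3  3  3  3
 T  0  1  2  3  3  3  4  4  4

2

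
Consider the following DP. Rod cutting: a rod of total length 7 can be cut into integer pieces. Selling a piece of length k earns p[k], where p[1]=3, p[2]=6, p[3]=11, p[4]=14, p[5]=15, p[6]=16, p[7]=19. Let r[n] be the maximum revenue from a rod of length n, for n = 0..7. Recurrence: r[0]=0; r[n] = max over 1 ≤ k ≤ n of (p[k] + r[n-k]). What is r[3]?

   n    0    1    2    3    4    5    6    7
r[n]    0    3    6   11   14   17   22   25

11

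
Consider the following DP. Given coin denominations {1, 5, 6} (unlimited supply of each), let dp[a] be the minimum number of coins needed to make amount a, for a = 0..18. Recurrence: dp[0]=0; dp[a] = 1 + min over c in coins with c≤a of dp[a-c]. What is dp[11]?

 a  0  1  2  3  4  5  6  7  8  9 10 11 12 13 14 15 16 17 18
dp  0  1  2  3  4  1  1  2  3  4  2  2  2  3  4  3  3  3  3

2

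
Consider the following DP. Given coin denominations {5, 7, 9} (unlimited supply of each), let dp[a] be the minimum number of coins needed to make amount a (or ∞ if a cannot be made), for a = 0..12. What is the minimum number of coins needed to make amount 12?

 a  0  1  2  3  4  5  6  7  8  9 10 11 12
dp  0  -  -  -  -  1  -  1  -  1  2  -  2
(- denotes ∞ / unreachable)

2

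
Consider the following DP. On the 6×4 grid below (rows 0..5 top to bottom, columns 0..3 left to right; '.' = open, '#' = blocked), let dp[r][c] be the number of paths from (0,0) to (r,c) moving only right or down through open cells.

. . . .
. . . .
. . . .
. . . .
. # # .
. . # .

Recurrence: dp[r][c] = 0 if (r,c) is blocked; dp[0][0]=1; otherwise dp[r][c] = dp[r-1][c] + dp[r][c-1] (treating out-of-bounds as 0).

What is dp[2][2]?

r\c   0   1   2   3
  0   1   1   1   1
  1   1   2   3   4
  2   1   3   6  10
  3   1   4  10  20
  4   1   0   0  20
  5   1   1   0  20

6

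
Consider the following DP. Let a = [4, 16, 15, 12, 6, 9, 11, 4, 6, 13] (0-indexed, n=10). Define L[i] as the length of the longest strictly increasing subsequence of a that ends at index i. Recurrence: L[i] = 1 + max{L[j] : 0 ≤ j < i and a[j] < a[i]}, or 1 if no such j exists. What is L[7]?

   i    0    1    2    3    4    5    6    7    8    9
a[i]    4   16   15   12    6    9   11    4    6   13
L[i]    1    2    2    2    2    3    4    1    2    5

1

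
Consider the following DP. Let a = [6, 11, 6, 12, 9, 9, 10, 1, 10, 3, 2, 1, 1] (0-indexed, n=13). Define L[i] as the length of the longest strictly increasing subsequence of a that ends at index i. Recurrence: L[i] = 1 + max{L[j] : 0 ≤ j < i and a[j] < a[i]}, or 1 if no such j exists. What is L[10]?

2

   i    0    1    2    3    4    5    6    7    8    9   10   11   12
a[i]    6   11    6   12    9    9   10    1   10    3    2    1    1
L[i]    1    2    1    3    2    2    3    1    3    2    2    1    1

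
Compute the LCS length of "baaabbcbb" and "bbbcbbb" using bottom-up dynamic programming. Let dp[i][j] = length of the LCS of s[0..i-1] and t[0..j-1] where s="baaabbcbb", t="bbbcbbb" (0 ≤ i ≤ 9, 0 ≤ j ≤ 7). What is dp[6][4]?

3

   ''  b  b  b  c  b  b  b
''  0  0  0  0  0  0  0  0
 b  0  1  1  1  1  1  1  1
 a  0  1  1  1  1  1  1  1
 a  0  1  1  1  1  1  1  1
 a  0  1  1  1  1  1  1  1
 b  0  1  2  2  2  2  2  2
 b  0  1  2  3  3  3  3  3
 c  0  1  2  3  4  4  4  4
 b  0  1  2  3  4  5  5  5
 b  0  1  2  3  4  5  6  6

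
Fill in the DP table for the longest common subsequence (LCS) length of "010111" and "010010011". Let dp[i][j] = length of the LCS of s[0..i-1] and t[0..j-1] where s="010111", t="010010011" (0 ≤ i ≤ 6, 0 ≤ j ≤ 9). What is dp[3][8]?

3

   ''  0  1  0  0  1  0  0  1  1
''  0  0  0  0  0  0  0  0  0  0
 0  0  1  1  1  1  1  1  1  1  1
 1  0  1  2  2  2  2  2  2  2  2
 0  0  1  2  3  3  3  3  3  3  3
 1  0  1  2  3  3  4  4  4  4  4
 1  0  1  2  3  3  4  4  4  5  5
 1  0  1  2  3  3  4  4  4  5  6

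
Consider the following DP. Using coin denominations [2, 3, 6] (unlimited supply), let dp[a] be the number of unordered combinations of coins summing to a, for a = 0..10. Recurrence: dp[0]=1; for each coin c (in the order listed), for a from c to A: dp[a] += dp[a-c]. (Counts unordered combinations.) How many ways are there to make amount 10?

after  coin     0     1     2     3     4     5     6     7     8     9    10
          2     1     0     1     0     1     0     1     0     1     0     1
          3     1     0     1     1     1     1     2     1     2     2     2
          6     1     0     1     1     1     1     3     1     3     3     3

3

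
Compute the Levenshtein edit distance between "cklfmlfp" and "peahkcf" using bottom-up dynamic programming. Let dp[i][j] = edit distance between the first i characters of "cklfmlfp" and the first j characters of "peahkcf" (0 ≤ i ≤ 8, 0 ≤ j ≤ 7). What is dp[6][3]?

6

   ''  p  e  a  h  k  c  f
''  0  1  2  3  4  5  6  7
 c  1  1  2  3  4  5  5  6
 k  2  2  2  3  4  4  5  6
 l  3  3  3  3  4  5  5  6
 f  4  4  4  4  4  5  6  5
 m  5  5  5  5  5  5  6  6
 l  6  6  6  6  6  6  6  7
 f  7  7  7  7  7  7  7  6
 p  8  7  8  8  8  8  8  7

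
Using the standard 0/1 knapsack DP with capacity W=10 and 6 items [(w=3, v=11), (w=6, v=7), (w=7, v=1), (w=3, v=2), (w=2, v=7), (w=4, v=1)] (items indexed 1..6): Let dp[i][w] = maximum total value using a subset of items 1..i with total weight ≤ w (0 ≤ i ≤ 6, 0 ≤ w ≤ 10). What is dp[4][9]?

i\w   0   1   2   3   4   5   6   7   8   9  10
  0   0   0   0   0   0   0   0   0   0   0   0
  1   0   0   0  11  11  11  11  11  11  11  11
  2   0   0   0  11  11  11  11  11  11  18  18
  3   0   0   0  11  11  11  11  11  11  18  18
  4   0   0   0  11  11  11  13  13  13  18  18
  5   0   0   7  11  11  18  18  18  20  20  20
  6   0   0   7  11  11  18  18  18  20  20  20

18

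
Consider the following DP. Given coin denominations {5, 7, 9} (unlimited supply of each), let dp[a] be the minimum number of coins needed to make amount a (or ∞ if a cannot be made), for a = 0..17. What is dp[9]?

1

 a  0  1  2  3  4  5  6  7  8  9 10 11 12 13 14 15 16 17
dp  0  -  -  -  -  1  -  1  -  1  2  -  2  -  2  3  2  3
(- denotes ∞ / unreachable)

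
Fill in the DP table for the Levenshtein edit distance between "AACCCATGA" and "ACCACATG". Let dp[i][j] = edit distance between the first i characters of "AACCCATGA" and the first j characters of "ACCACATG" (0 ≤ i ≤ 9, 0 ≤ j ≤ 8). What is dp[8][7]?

   ''  A  C  C  A  C  A  T  G
''  0  1  2  3  4  5  6  7  8
 A  1  0  1  2  3  4  5  6  7
 A  2  1  1  2  2  3  4  5  6
 C  3  2  1  1  2  2  3  4  5
 C  4  3  2  1  2  2  3  4  5
 C  5  4  3  2  2  2  3  4  5
 A  6  5  4  3  2  3  2  3  4
 T  7  6  5  4  3  3  3  2  3
 G  8  7  6  5  4  4  4  3  2
 A  9  8  7  6  5  5  4  4  3

3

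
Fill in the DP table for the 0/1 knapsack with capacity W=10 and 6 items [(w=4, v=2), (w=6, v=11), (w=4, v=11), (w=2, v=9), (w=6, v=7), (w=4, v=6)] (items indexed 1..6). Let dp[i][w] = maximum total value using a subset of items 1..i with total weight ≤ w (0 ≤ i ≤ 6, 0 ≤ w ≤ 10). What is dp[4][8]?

20

i\w   0   1   2   3   4   5   6   7   8   9  10
  0   0   0   0   0   0   0   0   0   0   0   0
  1   0   0   0   0   2   2   2   2   2   2   2
  2   0   0   0   0   2   2  11  11  11  11  13
  3   0   0   0   0  11  11  11  11  13  13  22
  4   0   0   9   9  11  11  20  20  20  20  22
  5   0   0   9   9  11  11  20  20  20  20  22
  6   0   0   9   9  11  11  20  20  20  20  26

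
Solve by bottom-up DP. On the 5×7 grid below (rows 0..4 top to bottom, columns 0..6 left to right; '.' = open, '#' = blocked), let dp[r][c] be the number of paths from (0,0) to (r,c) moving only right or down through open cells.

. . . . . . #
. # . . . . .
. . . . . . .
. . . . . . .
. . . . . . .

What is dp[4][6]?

97

r\c   0   1   2   3   4   5   6
  0   1   1   1   1   1   1   0
  1   1   0   1   2   3   4   4
  2   1   1   2   4   7  11  15
  3   1   2   4   8  15  26  41
  4   1   3   7  15  30  56  97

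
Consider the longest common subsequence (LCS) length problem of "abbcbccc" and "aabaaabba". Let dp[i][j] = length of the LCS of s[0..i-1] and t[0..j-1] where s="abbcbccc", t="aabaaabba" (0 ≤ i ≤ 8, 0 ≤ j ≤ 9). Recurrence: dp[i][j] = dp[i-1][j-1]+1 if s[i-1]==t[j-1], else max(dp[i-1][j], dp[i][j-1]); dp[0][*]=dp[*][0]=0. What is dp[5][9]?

   ''  a  a  b  a  a  a  b  b  a
''  0  0  0  0  0  0  0  0  0  0
 a  0  1  1  1  1  1  1  1  1  1
 b  0  1  1  2  2  2  2  2  2  2
 b  0  1  1  2  2  2  2  3  3  3
 c  0  1  1  2  2  2  2  3  3  3
 b  0  1  1  2  2  2  2  3  4  4
 c  0  1  1  2  2  2  2  3  4  4
 c  0  1  1  2  2  2  2  3  4  4
 c  0  1  1  2  2  2  2  3  4  4

4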